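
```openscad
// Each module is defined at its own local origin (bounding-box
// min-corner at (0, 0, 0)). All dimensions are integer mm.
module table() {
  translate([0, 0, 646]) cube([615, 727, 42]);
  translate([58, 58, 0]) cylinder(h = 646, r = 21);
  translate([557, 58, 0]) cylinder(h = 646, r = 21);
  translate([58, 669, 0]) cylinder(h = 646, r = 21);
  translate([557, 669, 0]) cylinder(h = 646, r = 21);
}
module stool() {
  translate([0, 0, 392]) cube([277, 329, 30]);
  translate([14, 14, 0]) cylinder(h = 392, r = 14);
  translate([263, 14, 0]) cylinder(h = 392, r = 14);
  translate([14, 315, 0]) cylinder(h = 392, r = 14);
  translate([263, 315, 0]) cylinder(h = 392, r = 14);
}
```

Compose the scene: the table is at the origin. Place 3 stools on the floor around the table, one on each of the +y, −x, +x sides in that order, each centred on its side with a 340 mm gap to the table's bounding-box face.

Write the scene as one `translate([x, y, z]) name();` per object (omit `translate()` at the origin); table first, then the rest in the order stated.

table();
translate([169, 1067, 0]) stool();
translate([-617, 199, 0]) stool();
translate([955, 199, 0]) stool();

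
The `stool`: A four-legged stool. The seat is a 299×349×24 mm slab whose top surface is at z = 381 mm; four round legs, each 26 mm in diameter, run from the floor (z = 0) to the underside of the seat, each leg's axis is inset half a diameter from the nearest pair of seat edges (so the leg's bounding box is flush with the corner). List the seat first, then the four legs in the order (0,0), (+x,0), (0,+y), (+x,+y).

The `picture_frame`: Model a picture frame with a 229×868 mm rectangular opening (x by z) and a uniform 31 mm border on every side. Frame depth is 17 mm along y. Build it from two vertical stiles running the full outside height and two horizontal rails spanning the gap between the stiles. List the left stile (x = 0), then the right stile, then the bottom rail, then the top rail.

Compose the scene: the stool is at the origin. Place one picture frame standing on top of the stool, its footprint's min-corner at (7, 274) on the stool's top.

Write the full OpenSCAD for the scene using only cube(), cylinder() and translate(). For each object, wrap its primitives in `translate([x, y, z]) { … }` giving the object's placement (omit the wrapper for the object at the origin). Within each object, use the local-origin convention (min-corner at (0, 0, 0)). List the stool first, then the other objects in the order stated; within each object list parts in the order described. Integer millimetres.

translate([0, 0, 357]) cube([299, 349, 24]);
translate([13, 13, 0]) cylinder(h = 357, r = 13);
translate([286, 13, 0]) cylinder(h = 357, r = 13);
translate([13, 336, 0]) cylinder(h = 357, r = 13);
translate([286, 336, 0]) cylinder(h = 357, r = 13);
translate([7, 274, 381]) {
  cube([31, 17, 930]);
  translate([260, 0, 0]) cube([31, 17, 930]);
  translate([31, 0, 0]) cube([229, 17, 31]);
  translate([31, 0, 899]) cube([229, 17, 31]);
}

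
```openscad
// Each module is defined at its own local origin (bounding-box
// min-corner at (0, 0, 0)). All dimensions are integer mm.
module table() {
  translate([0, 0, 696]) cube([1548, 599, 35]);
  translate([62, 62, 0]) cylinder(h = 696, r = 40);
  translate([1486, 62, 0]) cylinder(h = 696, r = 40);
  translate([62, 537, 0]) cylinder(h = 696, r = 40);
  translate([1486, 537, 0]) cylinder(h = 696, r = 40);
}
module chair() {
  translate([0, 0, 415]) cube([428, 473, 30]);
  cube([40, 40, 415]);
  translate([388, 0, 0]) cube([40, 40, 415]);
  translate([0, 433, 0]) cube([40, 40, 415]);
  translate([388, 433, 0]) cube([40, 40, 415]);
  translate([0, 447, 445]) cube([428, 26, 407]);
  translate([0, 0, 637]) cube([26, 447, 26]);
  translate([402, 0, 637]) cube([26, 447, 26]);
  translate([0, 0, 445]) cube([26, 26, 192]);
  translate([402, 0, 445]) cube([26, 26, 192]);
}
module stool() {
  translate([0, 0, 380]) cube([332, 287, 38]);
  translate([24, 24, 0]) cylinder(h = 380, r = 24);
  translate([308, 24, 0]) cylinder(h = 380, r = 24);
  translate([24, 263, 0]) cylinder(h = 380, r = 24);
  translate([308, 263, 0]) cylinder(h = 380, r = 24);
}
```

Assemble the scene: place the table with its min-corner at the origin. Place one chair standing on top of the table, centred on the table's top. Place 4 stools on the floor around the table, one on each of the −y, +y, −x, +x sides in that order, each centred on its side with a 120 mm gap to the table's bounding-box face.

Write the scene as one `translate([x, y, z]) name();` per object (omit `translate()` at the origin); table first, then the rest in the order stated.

table();
translate([560, 63, 731]) chair();
translate([608, -407, 0]) stool();
translate([608, 719, 0]) stool();
translate([-452, 156, 0]) stool();
translate([1668, 156, 0]) stool();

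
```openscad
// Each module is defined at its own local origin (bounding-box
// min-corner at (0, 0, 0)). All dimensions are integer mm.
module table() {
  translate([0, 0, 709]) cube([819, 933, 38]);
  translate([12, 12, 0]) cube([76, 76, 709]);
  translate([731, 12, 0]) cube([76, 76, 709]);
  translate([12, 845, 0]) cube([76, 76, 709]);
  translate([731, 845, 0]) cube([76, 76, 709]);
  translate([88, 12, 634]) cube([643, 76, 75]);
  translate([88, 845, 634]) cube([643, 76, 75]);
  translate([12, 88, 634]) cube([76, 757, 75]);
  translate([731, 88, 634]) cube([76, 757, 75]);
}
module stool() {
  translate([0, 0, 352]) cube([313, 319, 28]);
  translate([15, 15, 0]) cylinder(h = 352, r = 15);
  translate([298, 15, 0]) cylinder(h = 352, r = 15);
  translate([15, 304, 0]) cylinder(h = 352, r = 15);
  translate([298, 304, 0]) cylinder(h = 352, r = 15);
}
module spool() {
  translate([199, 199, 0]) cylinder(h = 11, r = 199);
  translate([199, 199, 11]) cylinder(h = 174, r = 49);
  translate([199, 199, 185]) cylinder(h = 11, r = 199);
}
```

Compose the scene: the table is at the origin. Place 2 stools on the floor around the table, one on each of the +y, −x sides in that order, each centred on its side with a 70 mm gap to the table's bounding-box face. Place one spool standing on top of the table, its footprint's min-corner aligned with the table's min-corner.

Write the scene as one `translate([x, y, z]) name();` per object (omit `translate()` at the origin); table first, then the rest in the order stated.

table();
translate([253, 1003, 0]) stool();
translate([-383, 307, 0]) stool();
translate([0, 0, 747]) spool();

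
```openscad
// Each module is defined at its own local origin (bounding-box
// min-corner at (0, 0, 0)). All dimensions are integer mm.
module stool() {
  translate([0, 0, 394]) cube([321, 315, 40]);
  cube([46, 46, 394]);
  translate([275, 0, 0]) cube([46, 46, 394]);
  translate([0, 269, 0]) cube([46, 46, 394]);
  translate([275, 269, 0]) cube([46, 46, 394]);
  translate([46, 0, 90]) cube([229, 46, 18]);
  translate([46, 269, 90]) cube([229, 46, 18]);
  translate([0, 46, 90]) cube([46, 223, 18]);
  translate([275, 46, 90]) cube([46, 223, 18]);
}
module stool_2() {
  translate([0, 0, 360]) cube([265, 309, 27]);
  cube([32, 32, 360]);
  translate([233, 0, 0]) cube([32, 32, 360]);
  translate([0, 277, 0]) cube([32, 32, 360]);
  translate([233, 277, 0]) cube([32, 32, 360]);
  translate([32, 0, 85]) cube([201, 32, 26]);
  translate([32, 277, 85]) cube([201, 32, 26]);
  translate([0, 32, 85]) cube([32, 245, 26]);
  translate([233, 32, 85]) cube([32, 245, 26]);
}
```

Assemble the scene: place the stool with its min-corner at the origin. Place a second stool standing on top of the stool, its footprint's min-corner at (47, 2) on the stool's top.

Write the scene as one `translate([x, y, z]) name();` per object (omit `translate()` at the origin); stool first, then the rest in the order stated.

stool();
translate([47, 2, 434]) stool_2();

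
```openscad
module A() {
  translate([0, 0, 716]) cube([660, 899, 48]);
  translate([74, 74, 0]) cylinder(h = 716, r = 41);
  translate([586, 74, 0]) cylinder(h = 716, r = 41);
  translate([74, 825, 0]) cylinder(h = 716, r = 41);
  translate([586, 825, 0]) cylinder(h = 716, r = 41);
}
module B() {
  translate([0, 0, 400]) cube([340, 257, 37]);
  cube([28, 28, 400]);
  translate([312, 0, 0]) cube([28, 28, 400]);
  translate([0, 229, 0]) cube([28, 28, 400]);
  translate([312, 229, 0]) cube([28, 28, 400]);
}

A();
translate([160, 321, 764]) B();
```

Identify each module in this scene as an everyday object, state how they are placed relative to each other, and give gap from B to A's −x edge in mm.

A is a table. B is a stool. The stool is on top of the table, centred. The gap from the stool to the table's −x edge is 160 mm.

The stool's min-x is at 160; the table's min-x is 0; gap = 160 mm.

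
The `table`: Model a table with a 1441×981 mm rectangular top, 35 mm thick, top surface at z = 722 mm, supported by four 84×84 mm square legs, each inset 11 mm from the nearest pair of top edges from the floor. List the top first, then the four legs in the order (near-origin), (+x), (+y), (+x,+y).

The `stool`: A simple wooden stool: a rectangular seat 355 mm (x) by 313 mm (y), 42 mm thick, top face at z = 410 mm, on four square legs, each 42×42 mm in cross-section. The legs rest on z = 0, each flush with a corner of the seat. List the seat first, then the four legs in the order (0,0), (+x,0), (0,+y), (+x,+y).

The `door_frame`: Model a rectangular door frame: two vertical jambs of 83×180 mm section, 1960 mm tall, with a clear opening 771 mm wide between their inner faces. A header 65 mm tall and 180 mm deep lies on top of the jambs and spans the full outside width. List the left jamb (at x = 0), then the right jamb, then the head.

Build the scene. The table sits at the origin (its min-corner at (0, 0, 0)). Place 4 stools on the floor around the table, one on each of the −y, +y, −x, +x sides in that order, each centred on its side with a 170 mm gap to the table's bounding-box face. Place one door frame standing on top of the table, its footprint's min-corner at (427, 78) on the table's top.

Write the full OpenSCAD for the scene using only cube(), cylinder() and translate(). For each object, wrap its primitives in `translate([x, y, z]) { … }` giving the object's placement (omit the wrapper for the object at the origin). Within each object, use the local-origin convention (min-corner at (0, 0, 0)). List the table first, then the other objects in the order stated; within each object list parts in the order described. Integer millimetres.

translate([0, 0, 687]) cube([1441, 981, 35]);
translate([11, 11, 0]) cube([84, 84, 687]);
translate([1346, 11, 0]) cube([84, 84, 687]);
translate([11, 886, 0]) cube([84, 84, 687]);
translate([1346, 886, 0]) cube([84, 84, 687]);
translate([543, -483, 0]) {
  translate([0, 0, 368]) cube([355, 313, 42]);
  cube([42, 42, 368]);
  translate([313, 0, 0]) cube([42, 42, 368]);
  translate([0, 271, 0]) cube([42, 42, 368]);
  translate([313, 271, 0]) cube([42, 42, 368]);
}
translate([543, 1151, 0]) {
  translate([0, 0, 368]) cube([355, 313, 42]);
  cube([42, 42, 368]);
  translate([313, 0, 0]) cube([42, 42, 368]);
  translate([0, 271, 0]) cube([42, 42, 368]);
  translate([313, 271, 0]) cube([42, 42, 368]);
}
translate([-525, 334, 0]) {
  translate([0, 0, 368]) cube([355, 313, 42]);
  cube([42, 42, 368]);
  translate([313, 0, 0]) cube([42, 42, 368]);
  translate([0, 271, 0]) cube([42, 42, 368]);
  translate([313, 271, 0]) cube([42, 42, 368]);
}
translate([1611, 334, 0]) {
  translate([0, 0, 368]) cube([355, 313, 42]);
  cube([42, 42, 368]);
  translate([313, 0, 0]) cube([42, 42, 368]);
  translate([0, 271, 0]) cube([42, 42, 368]);
  translate([313, 271, 0]) cube([42, 42, 368]);
}
translate([427, 78, 722]) {
  cube([83, 180, 1960]);
  translate([854, 0, 0]) cube([83, 180, 1960]);
  translate([0, 0, 1960]) cube([937, 180, 65]);
}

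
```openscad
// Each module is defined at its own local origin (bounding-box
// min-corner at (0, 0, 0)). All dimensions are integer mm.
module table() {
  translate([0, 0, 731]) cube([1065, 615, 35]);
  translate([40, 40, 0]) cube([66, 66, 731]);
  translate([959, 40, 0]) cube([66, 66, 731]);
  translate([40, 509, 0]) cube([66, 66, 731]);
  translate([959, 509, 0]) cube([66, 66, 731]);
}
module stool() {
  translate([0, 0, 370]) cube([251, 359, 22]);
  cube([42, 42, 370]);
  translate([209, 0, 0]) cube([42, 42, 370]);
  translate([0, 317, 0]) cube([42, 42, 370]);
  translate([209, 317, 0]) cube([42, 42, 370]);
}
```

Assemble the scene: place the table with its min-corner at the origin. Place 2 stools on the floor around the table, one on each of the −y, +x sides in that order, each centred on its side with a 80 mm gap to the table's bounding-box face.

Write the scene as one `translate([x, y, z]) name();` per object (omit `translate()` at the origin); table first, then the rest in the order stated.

table();
translate([407, -439, 0]) stool();
translate([1145, 128, 0]) stool();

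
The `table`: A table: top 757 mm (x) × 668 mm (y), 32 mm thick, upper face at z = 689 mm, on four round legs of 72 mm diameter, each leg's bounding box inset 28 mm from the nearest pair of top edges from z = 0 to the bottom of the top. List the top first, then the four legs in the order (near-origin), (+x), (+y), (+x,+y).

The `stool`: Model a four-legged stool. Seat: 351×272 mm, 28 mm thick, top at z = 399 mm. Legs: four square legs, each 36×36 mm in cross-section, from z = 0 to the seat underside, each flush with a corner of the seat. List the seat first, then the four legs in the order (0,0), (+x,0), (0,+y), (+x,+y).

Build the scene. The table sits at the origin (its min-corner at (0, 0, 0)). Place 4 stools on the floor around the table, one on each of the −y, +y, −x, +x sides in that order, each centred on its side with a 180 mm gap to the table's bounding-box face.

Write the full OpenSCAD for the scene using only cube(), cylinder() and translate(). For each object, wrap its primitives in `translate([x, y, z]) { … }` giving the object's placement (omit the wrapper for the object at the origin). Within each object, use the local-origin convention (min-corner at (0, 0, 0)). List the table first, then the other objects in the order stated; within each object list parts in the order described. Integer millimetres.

translate([0, 0, 657]) cube([757, 668, 32]);
translate([64, 64, 0]) cylinder(h = 657, r = 36);
translate([693, 64, 0]) cylinder(h = 657, r = 36);
translate([64, 604, 0]) cylinder(h = 657, r = 36);
translate([693, 604, 0]) cylinder(h = 657, r = 36);
translate([203, -452, 0]) {
  translate([0, 0, 371]) cube([351, 272, 28]);
  cube([36, 36, 371]);
  translate([315, 0, 0]) cube([36, 36, 371]);
  translate([0, 236, 0]) cube([36, 36, 371]);
  translate([315, 236, 0]) cube([36, 36, 371]);
}
translate([203, 848, 0]) {
  translate([0, 0, 371]) cube([351, 272, 28]);
  cube([36, 36, 371]);
  translate([315, 0, 0]) cube([36, 36, 371]);
  translate([0, 236, 0]) cube([36, 36, 371]);
  translate([315, 236, 0]) cube([36, 36, 371]);
}
translate([-531, 198, 0]) {
  translate([0, 0, 371]) cube([351, 272, 28]);
  cube([36, 36, 371]);
  translate([315, 0, 0]) cube([36, 36, 371]);
  translate([0, 236, 0]) cube([36, 36, 371]);
  translate([315, 236, 0]) cube([36, 36, 371]);
}
translate([937, 198, 0]) {
  translate([0, 0, 371]) cube([351, 272, 28]);
  cube([36, 36, 371]);
  translate([315, 0, 0]) cube([36, 36, 371]);
  translate([0, 236, 0]) cube([36, 36, 371]);
  translate([315, 236, 0]) cube([36, 36, 371]);
}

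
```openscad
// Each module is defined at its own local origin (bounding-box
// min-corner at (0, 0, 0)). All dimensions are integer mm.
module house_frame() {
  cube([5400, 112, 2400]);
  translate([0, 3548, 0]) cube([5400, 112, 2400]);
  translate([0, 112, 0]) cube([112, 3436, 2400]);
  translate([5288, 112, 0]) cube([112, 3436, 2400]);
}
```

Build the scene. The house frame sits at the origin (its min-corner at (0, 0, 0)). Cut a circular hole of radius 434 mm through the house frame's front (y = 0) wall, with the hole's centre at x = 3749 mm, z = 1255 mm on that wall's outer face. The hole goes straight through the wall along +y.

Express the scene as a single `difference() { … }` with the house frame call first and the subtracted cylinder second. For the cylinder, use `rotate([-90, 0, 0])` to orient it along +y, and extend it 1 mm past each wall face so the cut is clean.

difference() {
  house_frame();
  translate([3749, -1, 1255]) rotate([-90, 0, 0]) cylinder(h = 114, r = 434);
}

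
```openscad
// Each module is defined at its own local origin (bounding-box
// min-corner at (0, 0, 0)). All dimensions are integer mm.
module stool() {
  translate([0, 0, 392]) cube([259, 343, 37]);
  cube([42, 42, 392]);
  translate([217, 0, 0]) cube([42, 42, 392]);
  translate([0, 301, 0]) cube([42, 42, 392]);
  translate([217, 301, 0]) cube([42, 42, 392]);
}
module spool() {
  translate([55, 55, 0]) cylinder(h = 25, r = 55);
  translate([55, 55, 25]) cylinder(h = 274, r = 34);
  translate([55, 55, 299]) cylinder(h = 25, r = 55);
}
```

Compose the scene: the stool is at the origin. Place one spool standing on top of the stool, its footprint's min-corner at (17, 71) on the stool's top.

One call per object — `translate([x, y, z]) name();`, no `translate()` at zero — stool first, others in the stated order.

stool();
translate([17, 71, 429]) spool();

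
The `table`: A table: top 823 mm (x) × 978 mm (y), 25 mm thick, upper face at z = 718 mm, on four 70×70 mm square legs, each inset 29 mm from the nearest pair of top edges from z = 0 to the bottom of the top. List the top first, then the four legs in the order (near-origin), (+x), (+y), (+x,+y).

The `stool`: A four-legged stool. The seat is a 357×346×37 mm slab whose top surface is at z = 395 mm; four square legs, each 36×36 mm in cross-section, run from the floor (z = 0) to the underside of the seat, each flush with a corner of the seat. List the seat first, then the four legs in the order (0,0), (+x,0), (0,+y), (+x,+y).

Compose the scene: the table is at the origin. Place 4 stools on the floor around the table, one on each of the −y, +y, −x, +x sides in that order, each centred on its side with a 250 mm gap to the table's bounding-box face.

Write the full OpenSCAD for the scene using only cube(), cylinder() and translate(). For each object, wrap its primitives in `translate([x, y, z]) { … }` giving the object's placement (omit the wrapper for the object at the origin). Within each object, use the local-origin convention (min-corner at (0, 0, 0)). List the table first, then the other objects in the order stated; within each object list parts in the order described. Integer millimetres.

translate([0, 0, 693]) cube([823, 978, 25]);
translate([29, 29, 0]) cube([70, 70, 693]);
translate([724, 29, 0]) cube([70, 70, 693]);
translate([29, 879, 0]) cube([70, 70, 693]);
translate([724, 879, 0]) cube([70, 70, 693]);
translate([233, -596, 0]) {
  translate([0, 0, 358]) cube([357, 346, 37]);
  cube([36, 36, 358]);
  translate([321, 0, 0]) cube([36, 36, 358]);
  translate([0, 310, 0]) cube([36, 36, 358]);
  translate([321, 310, 0]) cube([36, 36, 358]);
}
translate([233, 1228, 0]) {
  translate([0, 0, 358]) cube([357, 346, 37]);
  cube([36, 36, 358]);
  translate([321, 0, 0]) cube([36, 36, 358]);
  translate([0, 310, 0]) cube([36, 36, 358]);
  translate([321, 310, 0]) cube([36, 36, 358]);
}
translate([-607, 316, 0]) {
  translate([0, 0, 358]) cube([357, 346, 37]);
  cube([36, 36, 358]);
  translate([321, 0, 0]) cube([36, 36, 358]);
  translate([0, 310, 0]) cube([36, 36, 358]);
  translate([321, 310, 0]) cube([36, 36, 358]);
}
translate([1073, 316, 0]) {
  translate([0, 0, 358]) cube([357, 346, 37]);
  cube([36, 36, 358]);
  translate([321, 0, 0]) cube([36, 36, 358]);
  translate([0, 310, 0]) cube([36, 36, 358]);
  translate([321, 310, 0]) cube([36, 36, 358]);
}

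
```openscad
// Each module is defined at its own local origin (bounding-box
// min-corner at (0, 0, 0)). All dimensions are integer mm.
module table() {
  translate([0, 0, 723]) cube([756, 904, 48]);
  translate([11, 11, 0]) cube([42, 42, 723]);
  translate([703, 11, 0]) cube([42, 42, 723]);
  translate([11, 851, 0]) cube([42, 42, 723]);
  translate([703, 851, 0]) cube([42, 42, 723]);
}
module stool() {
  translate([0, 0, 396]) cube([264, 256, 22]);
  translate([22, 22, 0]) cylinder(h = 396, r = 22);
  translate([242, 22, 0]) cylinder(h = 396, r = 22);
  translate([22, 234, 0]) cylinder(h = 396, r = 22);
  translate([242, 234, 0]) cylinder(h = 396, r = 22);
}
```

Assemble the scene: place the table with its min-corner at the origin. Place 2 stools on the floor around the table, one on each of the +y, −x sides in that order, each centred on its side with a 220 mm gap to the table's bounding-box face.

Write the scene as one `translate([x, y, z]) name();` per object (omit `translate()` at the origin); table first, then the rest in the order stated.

table();
translate([246, 1124, 0]) stool();
translate([-484, 324, 0]) stool();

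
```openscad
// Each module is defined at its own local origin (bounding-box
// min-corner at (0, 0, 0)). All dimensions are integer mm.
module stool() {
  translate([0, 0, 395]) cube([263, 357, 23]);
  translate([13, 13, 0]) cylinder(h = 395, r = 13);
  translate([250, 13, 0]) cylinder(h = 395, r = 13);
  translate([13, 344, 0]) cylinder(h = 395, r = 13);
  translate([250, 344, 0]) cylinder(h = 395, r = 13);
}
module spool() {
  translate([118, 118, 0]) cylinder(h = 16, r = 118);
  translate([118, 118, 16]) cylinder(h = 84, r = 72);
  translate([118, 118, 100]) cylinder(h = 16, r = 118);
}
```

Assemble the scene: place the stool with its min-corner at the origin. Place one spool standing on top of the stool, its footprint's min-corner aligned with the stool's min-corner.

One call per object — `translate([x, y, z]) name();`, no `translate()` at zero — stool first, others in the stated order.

stool();
translate([0, 0, 418]) spool();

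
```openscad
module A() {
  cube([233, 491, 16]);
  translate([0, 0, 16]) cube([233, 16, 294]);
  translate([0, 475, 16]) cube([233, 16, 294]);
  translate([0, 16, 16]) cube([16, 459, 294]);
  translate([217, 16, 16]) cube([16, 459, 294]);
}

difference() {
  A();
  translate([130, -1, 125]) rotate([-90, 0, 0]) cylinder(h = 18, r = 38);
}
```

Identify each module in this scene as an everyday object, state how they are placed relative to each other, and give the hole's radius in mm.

The subtracted cylinder has r = 38 mm.

A is an open box. The open box has a circular hole through its front wall. The hole's radius is 38 mm.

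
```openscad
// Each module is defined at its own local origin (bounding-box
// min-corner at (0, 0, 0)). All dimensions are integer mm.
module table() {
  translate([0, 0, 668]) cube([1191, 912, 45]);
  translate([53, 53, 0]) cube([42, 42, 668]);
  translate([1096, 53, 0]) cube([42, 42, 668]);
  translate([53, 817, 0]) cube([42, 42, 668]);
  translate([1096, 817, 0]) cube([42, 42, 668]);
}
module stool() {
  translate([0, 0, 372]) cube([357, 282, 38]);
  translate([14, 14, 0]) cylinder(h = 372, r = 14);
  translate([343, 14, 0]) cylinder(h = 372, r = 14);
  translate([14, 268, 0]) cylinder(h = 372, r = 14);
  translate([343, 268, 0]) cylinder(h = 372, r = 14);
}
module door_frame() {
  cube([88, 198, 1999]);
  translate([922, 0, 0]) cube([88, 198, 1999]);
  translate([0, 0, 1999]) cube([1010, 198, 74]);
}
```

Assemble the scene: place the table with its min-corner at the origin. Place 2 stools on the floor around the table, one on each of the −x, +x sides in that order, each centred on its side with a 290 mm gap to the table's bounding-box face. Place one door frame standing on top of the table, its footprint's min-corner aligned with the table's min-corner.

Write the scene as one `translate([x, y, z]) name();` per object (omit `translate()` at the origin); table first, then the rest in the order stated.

table();
translate([-647, 315, 0]) stool();
translate([1481, 315, 0]) stool();
translate([0, 0, 713]) door_frame();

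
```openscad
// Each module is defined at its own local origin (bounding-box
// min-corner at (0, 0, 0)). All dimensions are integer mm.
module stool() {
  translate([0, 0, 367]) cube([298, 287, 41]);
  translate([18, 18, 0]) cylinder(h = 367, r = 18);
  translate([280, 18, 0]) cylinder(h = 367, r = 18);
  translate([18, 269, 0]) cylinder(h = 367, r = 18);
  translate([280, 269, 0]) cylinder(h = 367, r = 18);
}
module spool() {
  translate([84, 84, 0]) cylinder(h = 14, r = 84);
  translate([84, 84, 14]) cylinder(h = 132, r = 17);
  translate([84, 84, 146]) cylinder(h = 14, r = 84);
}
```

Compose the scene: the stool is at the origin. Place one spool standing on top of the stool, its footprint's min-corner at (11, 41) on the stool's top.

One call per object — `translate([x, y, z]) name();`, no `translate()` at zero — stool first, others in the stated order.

stool();
translate([11, 41, 408]) spool();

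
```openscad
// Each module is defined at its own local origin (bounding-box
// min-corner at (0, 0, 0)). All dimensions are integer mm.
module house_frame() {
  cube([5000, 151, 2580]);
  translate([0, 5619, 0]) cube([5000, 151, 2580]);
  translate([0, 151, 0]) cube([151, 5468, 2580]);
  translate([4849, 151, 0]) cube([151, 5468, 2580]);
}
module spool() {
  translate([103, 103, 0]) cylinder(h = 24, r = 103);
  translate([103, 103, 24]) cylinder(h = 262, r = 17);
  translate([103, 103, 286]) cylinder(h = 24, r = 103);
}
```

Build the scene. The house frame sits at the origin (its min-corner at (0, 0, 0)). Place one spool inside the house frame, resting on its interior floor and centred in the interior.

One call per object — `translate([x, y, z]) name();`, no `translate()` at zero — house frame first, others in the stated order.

house_frame();
translate([2397, 2782, 0]) spool();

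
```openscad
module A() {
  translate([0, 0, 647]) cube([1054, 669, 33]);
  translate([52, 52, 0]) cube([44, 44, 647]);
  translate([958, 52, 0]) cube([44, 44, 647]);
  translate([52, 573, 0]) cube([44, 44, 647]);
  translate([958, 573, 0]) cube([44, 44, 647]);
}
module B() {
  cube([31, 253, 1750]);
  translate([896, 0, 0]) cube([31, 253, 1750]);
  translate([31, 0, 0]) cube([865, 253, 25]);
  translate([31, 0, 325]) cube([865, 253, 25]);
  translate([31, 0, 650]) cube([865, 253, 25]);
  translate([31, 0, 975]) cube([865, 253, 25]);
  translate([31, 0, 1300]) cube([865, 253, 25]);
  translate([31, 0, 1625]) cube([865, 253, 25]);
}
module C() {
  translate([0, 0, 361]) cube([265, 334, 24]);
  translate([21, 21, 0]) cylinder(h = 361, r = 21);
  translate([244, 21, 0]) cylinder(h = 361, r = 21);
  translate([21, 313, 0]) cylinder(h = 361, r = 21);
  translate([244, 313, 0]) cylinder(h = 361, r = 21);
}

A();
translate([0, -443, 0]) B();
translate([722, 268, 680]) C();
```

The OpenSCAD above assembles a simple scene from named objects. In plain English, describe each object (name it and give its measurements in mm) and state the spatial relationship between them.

A is a rectangular dining table. The top is 1054×669×33 mm with its upper surface at z = 680 mm. It stands on four 44×44 mm square legs, each inset 52 mm from the nearest pair of top edges, running from the floor to the underside of the top.

B is a bookshelf 927 mm wide overall, 253 mm deep and 1750 mm tall. The two sides are 31 mm thick vertical panels. 6 horizontal shelves of 25 mm thickness span between the inner faces of the sides; the lowest shelf sits on the floor and shelves are stacked with a clear vertical gap of 300 mm between each pair.

C is a four-legged stool. The seat is 265×334 mm, 24 mm thick, top at z = 385 mm. It stands on four round legs, each 42 mm in diameter, from z = 0 to the seat underside, each leg's axis is inset half a diameter from the nearest pair of seat edges (so the leg's bounding box is flush with the corner).

The bookshelf is on the floor beside the table on its −y side. The stool is on top of the table.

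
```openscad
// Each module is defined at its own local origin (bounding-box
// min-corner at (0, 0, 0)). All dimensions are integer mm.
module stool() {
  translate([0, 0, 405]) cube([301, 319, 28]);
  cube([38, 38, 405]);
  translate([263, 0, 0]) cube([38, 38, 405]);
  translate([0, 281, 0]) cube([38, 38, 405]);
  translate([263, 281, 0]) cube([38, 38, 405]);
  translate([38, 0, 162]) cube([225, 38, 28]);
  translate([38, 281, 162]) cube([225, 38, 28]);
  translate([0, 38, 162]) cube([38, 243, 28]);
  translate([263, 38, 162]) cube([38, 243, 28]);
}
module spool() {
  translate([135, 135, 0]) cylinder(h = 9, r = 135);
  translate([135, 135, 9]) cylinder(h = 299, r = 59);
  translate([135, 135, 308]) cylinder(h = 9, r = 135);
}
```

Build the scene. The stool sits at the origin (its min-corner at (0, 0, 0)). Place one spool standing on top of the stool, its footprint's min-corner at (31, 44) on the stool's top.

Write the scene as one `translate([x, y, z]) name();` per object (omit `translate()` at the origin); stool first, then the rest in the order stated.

stool();
translate([31, 44, 433]) spool();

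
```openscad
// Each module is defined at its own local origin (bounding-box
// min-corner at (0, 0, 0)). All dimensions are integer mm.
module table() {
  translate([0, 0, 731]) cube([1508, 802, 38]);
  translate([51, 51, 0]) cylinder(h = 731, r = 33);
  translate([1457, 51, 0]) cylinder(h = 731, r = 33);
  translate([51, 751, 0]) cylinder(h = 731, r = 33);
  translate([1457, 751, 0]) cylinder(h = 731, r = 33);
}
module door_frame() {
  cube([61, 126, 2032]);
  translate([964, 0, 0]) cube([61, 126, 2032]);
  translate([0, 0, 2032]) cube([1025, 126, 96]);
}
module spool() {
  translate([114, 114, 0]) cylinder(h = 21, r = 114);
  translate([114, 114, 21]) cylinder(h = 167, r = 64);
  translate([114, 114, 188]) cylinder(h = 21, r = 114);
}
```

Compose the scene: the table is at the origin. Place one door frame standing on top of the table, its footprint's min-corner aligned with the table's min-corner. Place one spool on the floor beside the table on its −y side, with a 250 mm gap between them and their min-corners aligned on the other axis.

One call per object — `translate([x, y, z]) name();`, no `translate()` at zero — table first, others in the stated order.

table();
translate([0, 0, 769]) door_frame();
translate([0, -478, 0]) spool();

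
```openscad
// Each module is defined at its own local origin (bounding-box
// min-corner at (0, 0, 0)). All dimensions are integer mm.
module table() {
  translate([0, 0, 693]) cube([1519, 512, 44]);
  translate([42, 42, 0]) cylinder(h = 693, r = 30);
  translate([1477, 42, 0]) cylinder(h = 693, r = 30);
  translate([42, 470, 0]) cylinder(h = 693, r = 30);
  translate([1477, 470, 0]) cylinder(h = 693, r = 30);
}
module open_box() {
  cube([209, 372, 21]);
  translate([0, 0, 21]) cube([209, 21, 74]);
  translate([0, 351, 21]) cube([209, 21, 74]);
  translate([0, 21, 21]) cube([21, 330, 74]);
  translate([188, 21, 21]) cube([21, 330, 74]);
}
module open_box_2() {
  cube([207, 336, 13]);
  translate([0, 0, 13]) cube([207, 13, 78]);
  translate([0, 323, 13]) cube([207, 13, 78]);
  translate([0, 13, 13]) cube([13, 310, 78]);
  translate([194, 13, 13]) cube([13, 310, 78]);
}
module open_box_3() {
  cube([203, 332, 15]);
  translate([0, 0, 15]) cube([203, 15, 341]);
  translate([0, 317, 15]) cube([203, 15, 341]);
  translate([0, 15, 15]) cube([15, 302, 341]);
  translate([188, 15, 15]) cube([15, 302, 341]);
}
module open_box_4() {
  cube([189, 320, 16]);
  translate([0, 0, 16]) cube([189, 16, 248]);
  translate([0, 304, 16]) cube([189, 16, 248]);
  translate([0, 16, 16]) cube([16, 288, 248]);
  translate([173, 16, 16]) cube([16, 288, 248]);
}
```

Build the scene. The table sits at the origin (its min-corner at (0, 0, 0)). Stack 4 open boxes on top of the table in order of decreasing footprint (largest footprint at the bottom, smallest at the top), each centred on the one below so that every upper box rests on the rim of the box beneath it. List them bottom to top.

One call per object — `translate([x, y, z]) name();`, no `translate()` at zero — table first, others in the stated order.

table();
translate([655, 70, 737]) open_box();
translate([656, 88, 832]) open_box_2();
translate([658, 90, 923]) open_box_3();
translate([665, 96, 1279]) open_box_4();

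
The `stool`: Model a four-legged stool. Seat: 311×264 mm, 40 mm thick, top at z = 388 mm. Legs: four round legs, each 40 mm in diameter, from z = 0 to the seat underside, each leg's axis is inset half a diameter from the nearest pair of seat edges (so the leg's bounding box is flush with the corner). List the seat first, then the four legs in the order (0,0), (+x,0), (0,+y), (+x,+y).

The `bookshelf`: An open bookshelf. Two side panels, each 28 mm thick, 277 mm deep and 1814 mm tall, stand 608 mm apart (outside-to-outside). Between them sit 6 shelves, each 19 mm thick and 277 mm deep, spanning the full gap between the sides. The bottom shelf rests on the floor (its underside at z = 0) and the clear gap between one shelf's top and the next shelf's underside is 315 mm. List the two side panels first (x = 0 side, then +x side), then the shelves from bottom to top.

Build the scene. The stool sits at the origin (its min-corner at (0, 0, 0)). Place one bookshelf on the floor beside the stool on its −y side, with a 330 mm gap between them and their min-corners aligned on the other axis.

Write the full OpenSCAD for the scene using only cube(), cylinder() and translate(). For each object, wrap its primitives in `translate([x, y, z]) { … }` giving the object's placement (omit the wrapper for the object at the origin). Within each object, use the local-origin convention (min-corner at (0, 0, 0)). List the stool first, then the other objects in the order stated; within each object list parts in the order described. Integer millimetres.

translate([0, 0, 348]) cube([311, 264, 40]);
translate([20, 20, 0]) cylinder(h = 348, r = 20);
translate([291, 20, 0]) cylinder(h = 348, r = 20);
translate([20, 244, 0]) cylinder(h = 348, r = 20);
translate([291, 244, 0]) cylinder(h = 348, r = 20);
translate([0, -607, 0]) {
  cube([28, 277, 1814]);
  translate([580, 0, 0]) cube([28, 277, 1814]);
  translate([28, 0, 0]) cube([552, 277, 19]);
  translate([28, 0, 334]) cube([552, 277, 19]);
  translate([28, 0, 668]) cube([552, 277, 19]);
  translate([28, 0, 1002]) cube([552, 277, 19]);
  translate([28, 0, 1336]) cube([552, 277, 19]);
  translate([28, 0, 1670]) cube([552, 277, 19]);
}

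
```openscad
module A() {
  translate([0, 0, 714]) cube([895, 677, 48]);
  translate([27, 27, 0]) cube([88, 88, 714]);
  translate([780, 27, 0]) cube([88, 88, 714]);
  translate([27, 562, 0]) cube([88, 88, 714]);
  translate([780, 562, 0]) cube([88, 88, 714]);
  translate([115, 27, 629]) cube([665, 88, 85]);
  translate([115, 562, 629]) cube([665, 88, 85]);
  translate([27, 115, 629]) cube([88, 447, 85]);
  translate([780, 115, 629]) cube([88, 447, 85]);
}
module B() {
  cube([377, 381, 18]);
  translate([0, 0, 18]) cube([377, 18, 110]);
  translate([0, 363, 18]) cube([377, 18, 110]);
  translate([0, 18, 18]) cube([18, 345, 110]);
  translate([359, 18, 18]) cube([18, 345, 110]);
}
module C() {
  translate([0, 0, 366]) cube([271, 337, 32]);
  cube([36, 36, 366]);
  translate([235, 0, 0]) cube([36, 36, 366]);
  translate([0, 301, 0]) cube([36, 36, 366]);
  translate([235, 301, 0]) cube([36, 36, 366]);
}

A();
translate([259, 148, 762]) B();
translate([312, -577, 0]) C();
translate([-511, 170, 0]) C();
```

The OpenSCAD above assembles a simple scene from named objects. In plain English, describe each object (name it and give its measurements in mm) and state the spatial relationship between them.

A is a table: top 895 mm (x) × 677 mm (y), 48 mm thick, upper face at z = 762 mm, on four 88×88 mm square legs, each inset 27 mm from the nearest pair of top edges, running from z = 0 to the bottom of the top. Four apron rails, 88 mm thick and 85 mm tall, run between adjacent legs with their top edges flush with the underside of the top and their outer faces flush with the legs' outer faces.

B is an open storage box with external size 377×381×128 mm and wall thickness 18 mm (the base is also 18 mm thick). The base covers the whole footprint; the four walls stand on the base, with the y-facing walls full-width and the x-facing walls fitting between their inner faces.

C is a four-legged stool. The seat is a 271×337×32 mm slab whose top surface is at z = 398 mm; four square legs, each 36×36 mm in cross-section, run from the floor (z = 0) to the underside of the seat, each flush with a corner of the seat.

The open box is on top of the table, centred. Two stools sit around the table at the −y, −x sides.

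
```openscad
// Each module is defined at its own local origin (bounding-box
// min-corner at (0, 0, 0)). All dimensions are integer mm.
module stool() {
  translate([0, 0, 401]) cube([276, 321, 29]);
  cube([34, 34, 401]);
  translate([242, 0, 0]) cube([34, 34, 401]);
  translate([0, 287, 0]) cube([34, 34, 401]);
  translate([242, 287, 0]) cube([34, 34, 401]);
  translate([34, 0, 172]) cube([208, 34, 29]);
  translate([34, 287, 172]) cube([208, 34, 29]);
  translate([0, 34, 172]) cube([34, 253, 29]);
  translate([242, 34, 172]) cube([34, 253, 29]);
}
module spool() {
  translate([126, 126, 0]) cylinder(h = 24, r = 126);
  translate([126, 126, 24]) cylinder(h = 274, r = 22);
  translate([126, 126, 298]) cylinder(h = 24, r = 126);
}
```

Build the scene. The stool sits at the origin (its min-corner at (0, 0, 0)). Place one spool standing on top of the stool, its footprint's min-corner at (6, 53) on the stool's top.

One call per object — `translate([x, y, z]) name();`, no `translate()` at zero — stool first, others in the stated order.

stool();
translate([6, 53, 430]) spool();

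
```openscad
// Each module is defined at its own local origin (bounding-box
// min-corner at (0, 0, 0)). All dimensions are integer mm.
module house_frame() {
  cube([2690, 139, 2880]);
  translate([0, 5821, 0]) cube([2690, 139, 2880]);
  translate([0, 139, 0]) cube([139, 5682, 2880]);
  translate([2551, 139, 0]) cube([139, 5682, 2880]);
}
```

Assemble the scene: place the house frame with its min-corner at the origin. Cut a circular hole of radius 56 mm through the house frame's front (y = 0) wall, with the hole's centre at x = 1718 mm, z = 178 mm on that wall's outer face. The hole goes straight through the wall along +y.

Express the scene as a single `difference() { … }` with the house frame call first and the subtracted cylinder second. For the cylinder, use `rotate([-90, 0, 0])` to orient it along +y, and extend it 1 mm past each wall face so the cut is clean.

difference() {
  house_frame();
  translate([1718, -1, 178]) rotate([-90, 0, 0]) cylinder(h = 141, r = 56);
}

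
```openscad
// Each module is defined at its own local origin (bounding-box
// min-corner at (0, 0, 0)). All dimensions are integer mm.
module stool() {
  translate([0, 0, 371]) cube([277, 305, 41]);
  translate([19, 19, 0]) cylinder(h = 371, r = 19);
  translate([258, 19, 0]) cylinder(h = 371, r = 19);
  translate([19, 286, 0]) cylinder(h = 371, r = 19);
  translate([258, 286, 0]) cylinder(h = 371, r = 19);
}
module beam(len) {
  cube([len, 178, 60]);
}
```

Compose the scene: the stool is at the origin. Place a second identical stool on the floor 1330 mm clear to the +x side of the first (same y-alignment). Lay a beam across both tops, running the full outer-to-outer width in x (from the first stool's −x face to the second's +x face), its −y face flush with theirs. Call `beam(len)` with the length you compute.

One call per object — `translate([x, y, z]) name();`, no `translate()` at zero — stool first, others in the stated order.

stool();
translate([1607, 0, 0]) stool();
translate([0, 0, 412]) beam(1884);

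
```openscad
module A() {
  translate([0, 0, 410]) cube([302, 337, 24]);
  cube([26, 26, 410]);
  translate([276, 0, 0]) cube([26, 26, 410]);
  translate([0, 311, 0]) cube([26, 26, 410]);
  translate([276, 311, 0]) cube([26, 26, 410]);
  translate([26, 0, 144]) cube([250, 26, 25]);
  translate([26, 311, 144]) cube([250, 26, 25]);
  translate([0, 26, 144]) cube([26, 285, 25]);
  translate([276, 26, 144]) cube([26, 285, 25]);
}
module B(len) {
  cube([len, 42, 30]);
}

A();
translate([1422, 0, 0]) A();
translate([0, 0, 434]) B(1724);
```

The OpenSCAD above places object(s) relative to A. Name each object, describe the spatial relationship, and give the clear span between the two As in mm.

A is a stool. B is a beam. A beam spans the tops of two stools. The clear span between the two stools is 1120 mm.

Second stool starts at x = 1422; first ends at x = 302; clear span = 1422 − 302 = 1120 mm.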